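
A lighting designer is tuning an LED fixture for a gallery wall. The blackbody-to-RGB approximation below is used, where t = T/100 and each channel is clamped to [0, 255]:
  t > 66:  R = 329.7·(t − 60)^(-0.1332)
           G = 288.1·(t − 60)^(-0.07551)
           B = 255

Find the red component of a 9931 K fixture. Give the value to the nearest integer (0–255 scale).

t = 9931/100 = 99.31; the t > 66 branch applies.
R = 329.7·(99.31 − 60)^(-0.1332) = 329.7·39.31^(-0.1332) = 329.7·0.61321 = 202.177.
Rounded: 202.

202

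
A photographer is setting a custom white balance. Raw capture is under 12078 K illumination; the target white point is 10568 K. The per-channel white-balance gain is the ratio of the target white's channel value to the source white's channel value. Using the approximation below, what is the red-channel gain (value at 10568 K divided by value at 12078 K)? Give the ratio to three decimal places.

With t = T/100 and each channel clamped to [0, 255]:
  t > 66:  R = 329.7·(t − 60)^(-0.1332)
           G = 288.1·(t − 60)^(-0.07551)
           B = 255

At 12078 K (t = 120.78):
  R = 329.7·(120.78 − 60)^(-0.1332) = 329.7·60.78^(-0.1332) = 329.7·0.57863 = 190.775.
At 10568 K (t = 105.68):
  R = 329.7·(105.68 − 60)^(-0.1332) = 329.7·45.68^(-0.1332) = 329.7·0.60107 = 198.173.
Gain = 198.173 / 190.775 = 1.0388 → 1.039.

1.039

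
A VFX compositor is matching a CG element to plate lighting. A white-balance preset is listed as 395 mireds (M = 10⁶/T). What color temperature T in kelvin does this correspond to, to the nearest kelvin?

2532 K

T = 10⁶ / 395 = 2531.65 K → 2532 K.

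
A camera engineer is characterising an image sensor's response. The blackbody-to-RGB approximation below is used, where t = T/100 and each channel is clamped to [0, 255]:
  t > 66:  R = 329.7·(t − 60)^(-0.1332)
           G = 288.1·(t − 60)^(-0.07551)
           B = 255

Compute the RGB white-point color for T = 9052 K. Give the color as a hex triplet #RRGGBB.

#D1DFFF

t = 9052/100 = 90.52; the t > 66 branch applies.
R = 329.7·(90.52 − 60)^(-0.1332) = 329.7·30.52^(-0.1332) = 329.7·0.63424 = 209.109.
G = 288.1·(90.52 − 60)^(-0.07551) = 288.1·30.52^(-0.07551) = 288.1·0.77250 = 222.558.
B = 255 by definition for t > 66.
Rounded: (209, 223, 255).
In hex: #D1DFFF.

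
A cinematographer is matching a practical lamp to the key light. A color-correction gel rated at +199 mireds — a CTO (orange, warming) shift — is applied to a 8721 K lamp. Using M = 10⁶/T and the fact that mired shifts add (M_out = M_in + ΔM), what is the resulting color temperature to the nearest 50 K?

3200 K

M_in = 10⁶/8721 = 114.67 mireds.
M_out = 114.67 + (+199) = 313.67 mireds.
T_out = 10⁶/313.67 = 3188.1 K → 3200 K.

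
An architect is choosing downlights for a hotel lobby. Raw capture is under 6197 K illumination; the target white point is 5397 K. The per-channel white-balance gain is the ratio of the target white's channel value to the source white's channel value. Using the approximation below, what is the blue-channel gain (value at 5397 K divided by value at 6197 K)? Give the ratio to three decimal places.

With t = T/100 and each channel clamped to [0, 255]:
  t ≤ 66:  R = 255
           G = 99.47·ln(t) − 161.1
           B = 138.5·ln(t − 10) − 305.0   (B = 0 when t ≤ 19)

0.904

At 6197 K (t = 61.97):
  B = 138.5·ln(61.97 − 10) − 305.0 = 138.5·ln 51.97 − 305.0 = 138.5·3.9507 − 305.0 = 242.167.
At 5397 K (t = 53.97):
  B = 138.5·ln(53.97 − 10) − 305.0 = 138.5·ln 43.97 − 305.0 = 138.5·3.7835 − 305.0 = 219.016.
Gain = 219.016 / 242.167 = 0.9044 → 0.904.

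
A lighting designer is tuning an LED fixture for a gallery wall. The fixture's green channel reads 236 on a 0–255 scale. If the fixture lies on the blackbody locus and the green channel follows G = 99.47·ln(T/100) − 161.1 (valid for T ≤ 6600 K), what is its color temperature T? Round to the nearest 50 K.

5400 K

ln t = (236 + 161.1) / 99.47 = 3.9922.
t = e^3.9922 = 54.172.
T = 100·t = 5417 K → 5400 K to the nearest 50 K.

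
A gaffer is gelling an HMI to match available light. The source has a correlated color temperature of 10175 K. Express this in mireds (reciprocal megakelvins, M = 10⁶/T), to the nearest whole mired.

M = 10⁶ / 10175 = 98.280 → 98 mireds.

98 mireds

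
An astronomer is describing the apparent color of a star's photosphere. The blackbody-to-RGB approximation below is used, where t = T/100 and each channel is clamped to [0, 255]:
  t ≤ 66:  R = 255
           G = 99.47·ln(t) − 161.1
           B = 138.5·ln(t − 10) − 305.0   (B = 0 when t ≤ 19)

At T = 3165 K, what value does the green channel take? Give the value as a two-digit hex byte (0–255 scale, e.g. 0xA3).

t = 3165/100 = 31.65; the t ≤ 66 branch applies.
G = 99.47·ln 31.65 − 161.1 = 99.47·3.4547 − 161.1 = 182.543.
Rounded: 183; in hex, 0xB7.

0xB7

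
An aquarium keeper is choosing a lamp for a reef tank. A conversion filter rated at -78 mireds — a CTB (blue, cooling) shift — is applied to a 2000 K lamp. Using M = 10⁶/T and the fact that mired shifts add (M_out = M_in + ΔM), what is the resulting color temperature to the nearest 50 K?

2350 K

M_in = 10⁶/2000 = 500.00 mireds.
M_out = 500.00 + (-78) = 422.00 mireds.
T_out = 10⁶/422.00 = 2369.7 K → 2350 K.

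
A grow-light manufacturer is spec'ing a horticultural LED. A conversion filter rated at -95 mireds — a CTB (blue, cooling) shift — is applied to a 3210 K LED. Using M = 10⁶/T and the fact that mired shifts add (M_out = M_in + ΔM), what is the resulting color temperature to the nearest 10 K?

4620 K

M_in = 10⁶/3210 = 311.53 mireds.
M_out = 311.53 + (-95) = 216.53 mireds.
T_out = 10⁶/216.53 = 4618.4 K → 4620 K.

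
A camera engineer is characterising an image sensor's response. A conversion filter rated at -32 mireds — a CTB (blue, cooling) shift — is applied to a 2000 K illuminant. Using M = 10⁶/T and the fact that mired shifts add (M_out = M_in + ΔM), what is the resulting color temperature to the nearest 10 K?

M_in = 10⁶/2000 = 500.00 mireds.
M_out = 500.00 + (-32) = 468.00 mireds.
T_out = 10⁶/468.00 = 2136.8 K → 2140 K.

2140 K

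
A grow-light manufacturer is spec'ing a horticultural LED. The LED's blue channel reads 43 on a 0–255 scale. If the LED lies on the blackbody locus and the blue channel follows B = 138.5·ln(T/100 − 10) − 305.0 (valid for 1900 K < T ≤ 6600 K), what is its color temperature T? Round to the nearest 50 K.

2250 K

ln(t − 10) = (43 + 305.0) / 138.5 = 2.5126.
t − 10 = e^2.5126 = 12.337, so t = 22.337.
T = 100·t = 2234 K → 2250 K to the nearest 50 K.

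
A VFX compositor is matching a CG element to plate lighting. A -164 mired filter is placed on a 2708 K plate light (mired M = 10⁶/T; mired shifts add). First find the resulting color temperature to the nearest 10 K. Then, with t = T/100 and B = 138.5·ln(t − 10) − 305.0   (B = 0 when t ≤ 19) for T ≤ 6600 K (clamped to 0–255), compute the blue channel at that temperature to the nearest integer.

M_in = 10⁶/2708 = 369.28; M_out = 369.28 + (-164) = 205.28.
T_out = 10⁶/205.28 = 4871.5 K → 4870 K; t = 48.7.
B = 138.5·ln(48.7 − 10) − 305.0 = 138.5·ln 38.7 − 305.0 = 138.5·3.6558 − 305.0 = 201.334.
Rounded: 201.

201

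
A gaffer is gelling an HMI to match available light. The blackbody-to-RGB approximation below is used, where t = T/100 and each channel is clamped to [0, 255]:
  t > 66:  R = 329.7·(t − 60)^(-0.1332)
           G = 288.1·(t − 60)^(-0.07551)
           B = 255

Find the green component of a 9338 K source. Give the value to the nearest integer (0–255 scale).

221

t = 9338/100 = 93.38; the t > 66 branch applies.
G = 288.1·(93.38 − 60)^(-0.07551) = 288.1·33.38^(-0.07551) = 288.1·0.76729 = 221.057.
Rounded: 221.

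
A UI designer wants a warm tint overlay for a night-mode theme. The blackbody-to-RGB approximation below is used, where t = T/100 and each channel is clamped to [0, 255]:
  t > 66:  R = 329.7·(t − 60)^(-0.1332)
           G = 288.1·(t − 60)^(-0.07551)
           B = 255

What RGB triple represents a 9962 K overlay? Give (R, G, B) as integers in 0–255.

(202, 218, 255)

t = 9962/100 = 99.62; the t > 66 branch applies.
R = 329.7·(99.62 − 60)^(-0.1332) = 329.7·39.62^(-0.1332) = 329.7·0.61257 = 201.965.
G = 288.1·(99.62 − 60)^(-0.07551) = 288.1·39.62^(-0.07551) = 288.1·0.75743 = 218.215.
B = 255 by definition for t > 66.
Rounded: (202, 218, 255).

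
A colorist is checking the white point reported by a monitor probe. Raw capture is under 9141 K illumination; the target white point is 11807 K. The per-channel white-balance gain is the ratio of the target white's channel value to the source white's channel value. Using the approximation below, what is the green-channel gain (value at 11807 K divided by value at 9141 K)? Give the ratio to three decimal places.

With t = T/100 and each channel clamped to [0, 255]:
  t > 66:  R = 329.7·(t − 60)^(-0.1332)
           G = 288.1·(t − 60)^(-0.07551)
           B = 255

At 9141 K (t = 91.41):
  G = 288.1·(91.41 − 60)^(-0.07551) = 288.1·31.41^(-0.07551) = 288.1·0.77083 = 222.075.
At 11807 K (t = 118.07):
  G = 288.1·(118.07 − 60)^(-0.07551) = 288.1·58.07^(-0.07551) = 288.1·0.73587 = 212.006.
Gain = 212.006 / 222.075 = 0.9547 → 0.955.

0.955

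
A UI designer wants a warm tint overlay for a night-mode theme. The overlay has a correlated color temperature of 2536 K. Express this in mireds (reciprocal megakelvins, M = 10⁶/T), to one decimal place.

394.3 mireds

M = 10⁶ / 2536 = 394.322 → 394.3 mireds.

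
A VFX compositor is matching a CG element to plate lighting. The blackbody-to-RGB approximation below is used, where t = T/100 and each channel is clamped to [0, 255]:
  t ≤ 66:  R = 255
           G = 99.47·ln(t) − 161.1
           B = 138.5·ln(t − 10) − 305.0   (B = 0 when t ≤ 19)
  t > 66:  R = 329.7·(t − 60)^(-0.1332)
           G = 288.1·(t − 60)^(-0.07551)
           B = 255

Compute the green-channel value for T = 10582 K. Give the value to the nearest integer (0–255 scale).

216

t = 10582/100 = 105.82; the t > 66 branch applies.
G = 288.1·(105.82 − 60)^(-0.07551) = 288.1·45.82^(-0.07551) = 288.1·0.74916 = 215.833.
Rounded: 216.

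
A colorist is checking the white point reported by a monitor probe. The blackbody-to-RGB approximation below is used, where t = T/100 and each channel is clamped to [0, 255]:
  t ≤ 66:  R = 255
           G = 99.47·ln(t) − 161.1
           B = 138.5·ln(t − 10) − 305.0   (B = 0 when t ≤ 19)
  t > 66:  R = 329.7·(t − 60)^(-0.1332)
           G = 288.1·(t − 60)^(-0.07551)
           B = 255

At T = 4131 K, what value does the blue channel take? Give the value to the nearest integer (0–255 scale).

t = 4131/100 = 41.31; the t ≤ 66 branch applies.
B = 138.5·ln(41.31 − 10) − 305.0 = 138.5·ln 31.31 − 305.0 = 138.5·3.4439 − 305.0 = 171.985.
Rounded: 172.

172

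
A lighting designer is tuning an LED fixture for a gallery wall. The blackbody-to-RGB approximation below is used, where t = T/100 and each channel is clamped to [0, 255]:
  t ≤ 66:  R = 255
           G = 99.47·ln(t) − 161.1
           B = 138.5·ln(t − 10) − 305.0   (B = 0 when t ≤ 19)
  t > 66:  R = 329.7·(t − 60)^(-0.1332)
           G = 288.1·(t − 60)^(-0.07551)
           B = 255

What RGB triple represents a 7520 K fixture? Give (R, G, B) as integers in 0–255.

(229, 235, 255)

t = 7520/100 = 75.2; the t > 66 branch applies.
R = 329.7·(75.2 − 60)^(-0.1332) = 329.7·15.2^(-0.1332) = 329.7·0.69595 = 229.455.
G = 288.1·(75.2 − 60)^(-0.07551) = 288.1·15.2^(-0.07551) = 288.1·0.81425 = 234.586.
B = 255 by definition for t > 66.
Rounded: (229, 235, 255).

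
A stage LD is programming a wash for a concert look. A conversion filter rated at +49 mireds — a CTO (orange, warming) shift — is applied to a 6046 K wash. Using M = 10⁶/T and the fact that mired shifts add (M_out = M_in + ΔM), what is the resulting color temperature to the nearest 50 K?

4650 K

M_in = 10⁶/6046 = 165.40 mireds.
M_out = 165.40 + (+49) = 214.40 mireds.
T_out = 10⁶/214.40 = 4664.2 K → 4650 K.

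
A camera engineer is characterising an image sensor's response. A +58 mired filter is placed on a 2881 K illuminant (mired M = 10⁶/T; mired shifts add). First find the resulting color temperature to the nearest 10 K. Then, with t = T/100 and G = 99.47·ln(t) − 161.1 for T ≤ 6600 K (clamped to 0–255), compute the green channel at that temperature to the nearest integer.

158

M_in = 10⁶/2881 = 347.10; M_out = 347.10 + (+58) = 405.10.
T_out = 10⁶/405.10 = 2468.5 K → 2470 K; t = 24.7.
G = 99.47·ln 24.7 − 161.1 = 99.47·3.2068 − 161.1 = 157.881.
Rounded: 158.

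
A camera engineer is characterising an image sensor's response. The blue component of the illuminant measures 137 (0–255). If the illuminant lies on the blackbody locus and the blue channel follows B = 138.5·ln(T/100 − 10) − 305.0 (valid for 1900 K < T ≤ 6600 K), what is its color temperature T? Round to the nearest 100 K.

ln(t − 10) = (137 + 305.0) / 138.5 = 3.1913.
t − 10 = e^3.1913 = 24.321, so t = 34.321.
T = 100·t = 3432 K → 3400 K to the nearest 100 K.

3400 K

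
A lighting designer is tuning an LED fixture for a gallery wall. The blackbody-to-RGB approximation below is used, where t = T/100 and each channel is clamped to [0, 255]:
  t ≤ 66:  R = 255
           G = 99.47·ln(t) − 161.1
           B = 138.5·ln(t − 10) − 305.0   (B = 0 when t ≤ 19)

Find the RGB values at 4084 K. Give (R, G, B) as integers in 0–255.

(255, 208, 170)

t = 4084/100 = 40.84; the t ≤ 66 branch applies.
R = 255 by definition for t ≤ 66.
G = 99.47·ln 40.84 − 161.1 = 99.47·3.7097 − 161.1 = 207.900.
B = 138.5·ln(40.84 − 10) − 305.0 = 138.5·ln 30.84 − 305.0 = 138.5·3.4288 − 305.0 = 169.891.
Rounded: (255, 208, 170).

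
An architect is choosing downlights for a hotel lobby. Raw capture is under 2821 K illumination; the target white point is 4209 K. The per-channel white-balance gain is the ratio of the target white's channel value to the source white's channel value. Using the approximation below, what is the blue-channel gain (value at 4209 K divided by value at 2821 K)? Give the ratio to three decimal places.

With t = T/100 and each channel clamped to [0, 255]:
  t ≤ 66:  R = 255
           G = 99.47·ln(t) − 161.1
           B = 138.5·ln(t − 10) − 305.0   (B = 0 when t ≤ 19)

At 2821 K (t = 28.21):
  B = 138.5·ln(28.21 − 10) − 305.0 = 138.5·ln 18.21 − 305.0 = 138.5·2.9020 − 305.0 = 96.923.
At 4209 K (t = 42.09):
  B = 138.5·ln(42.09 − 10) − 305.0 = 138.5·ln 32.09 − 305.0 = 138.5·3.4685 − 305.0 = 175.393.
Gain = 175.393 / 96.923 = 1.8096 → 1.810.

1.810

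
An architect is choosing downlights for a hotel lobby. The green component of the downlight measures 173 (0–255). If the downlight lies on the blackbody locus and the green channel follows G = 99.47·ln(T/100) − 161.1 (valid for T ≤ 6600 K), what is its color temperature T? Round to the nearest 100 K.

ln t = (173 + 161.1) / 99.47 = 3.3588.
t = e^3.3588 = 28.755.
T = 100·t = 2875 K → 2900 K to the nearest 100 K.

2900 K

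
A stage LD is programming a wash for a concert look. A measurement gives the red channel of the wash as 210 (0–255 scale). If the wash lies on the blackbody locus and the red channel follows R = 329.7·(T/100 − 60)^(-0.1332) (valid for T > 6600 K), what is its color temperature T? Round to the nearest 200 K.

9000 K

(t − 60)^(-0.1332) = 210/329.7 = 0.63694.
t − 60 = 0.63694^(1/-0.1332) = 0.63694^(-7.508) = 29.561, so t = 89.561.
T = 100·t = 8956 K → 9000 K to the nearest 200 K.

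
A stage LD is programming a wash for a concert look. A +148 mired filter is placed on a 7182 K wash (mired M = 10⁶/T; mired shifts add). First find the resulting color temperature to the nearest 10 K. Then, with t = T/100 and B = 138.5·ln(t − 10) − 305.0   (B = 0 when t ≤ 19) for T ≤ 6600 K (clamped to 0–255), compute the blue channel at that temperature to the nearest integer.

140

M_in = 10⁶/7182 = 139.24; M_out = 139.24 + (+148) = 287.24.
T_out = 10⁶/287.24 = 3481.4 K → 3480 K; t = 34.8.
B = 138.5·ln(34.8 − 10) − 305.0 = 138.5·ln 24.8 − 305.0 = 138.5·3.2108 − 305.0 = 139.702.
Rounded: 140.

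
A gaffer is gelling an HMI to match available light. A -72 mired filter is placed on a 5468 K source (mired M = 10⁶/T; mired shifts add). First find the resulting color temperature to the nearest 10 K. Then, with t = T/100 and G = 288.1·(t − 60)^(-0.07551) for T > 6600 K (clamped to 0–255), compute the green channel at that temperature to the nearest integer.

M_in = 10⁶/5468 = 182.88; M_out = 182.88 + (-72) = 110.88.
T_out = 10⁶/110.88 = 9018.6 K → 9020 K; t = 90.2.
G = 288.1·(90.2 − 60)^(-0.07551) = 288.1·30.2^(-0.07551) = 288.1·0.77312 = 222.735.
Rounded: 223.

223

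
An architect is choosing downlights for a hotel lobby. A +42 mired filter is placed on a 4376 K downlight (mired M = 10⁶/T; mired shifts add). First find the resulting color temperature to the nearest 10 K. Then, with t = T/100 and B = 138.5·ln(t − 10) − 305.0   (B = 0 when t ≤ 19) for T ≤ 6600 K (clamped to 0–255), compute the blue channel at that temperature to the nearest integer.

151

M_in = 10⁶/4376 = 228.52; M_out = 228.52 + (+42) = 270.52.
T_out = 10⁶/270.52 = 3696.6 K → 3700 K; t = 37.
B = 138.5·ln(37 − 10) − 305.0 = 138.5·ln 27 − 305.0 = 138.5·3.2958 − 305.0 = 151.473.
Rounded: 151.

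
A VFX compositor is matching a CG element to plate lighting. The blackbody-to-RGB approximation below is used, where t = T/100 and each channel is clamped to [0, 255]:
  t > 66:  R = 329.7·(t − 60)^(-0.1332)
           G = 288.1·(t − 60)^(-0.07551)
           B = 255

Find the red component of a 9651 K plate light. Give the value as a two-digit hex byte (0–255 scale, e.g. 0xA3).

t = 9651/100 = 96.51; the t > 66 branch applies.
R = 329.7·(96.51 − 60)^(-0.1332) = 329.7·36.51^(-0.1332) = 329.7·0.61928 = 204.176.
Rounded: 204; in hex, 0xCC.

0xCC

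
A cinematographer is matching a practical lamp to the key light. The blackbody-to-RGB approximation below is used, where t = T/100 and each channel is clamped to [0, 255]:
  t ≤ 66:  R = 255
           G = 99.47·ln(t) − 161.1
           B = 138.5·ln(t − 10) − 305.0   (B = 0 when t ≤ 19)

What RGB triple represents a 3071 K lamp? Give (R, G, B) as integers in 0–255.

t = 3071/100 = 30.71; the t ≤ 66 branch applies.
R = 255 by definition for t ≤ 66.
G = 99.47·ln 30.71 − 161.1 = 99.47·3.4246 − 161.1 = 179.544.
B = 138.5·ln(30.71 − 10) − 305.0 = 138.5·ln 20.71 − 305.0 = 138.5·3.0306 − 305.0 = 114.740.
Rounded: (255, 180, 115).

(255, 180, 115)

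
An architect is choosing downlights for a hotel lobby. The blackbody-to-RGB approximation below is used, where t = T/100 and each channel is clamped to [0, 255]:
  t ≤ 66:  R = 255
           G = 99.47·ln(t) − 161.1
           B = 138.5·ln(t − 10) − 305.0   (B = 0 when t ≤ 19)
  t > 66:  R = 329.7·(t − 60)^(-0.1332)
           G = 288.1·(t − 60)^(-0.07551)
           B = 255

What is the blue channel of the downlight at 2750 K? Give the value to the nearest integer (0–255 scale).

t = 2750/100 = 27.5; the t ≤ 66 branch applies.
B = 138.5·ln(27.5 − 10) − 305.0 = 138.5·ln 17.5 − 305.0 = 138.5·2.8622 − 305.0 = 91.415.
Rounded: 91.

91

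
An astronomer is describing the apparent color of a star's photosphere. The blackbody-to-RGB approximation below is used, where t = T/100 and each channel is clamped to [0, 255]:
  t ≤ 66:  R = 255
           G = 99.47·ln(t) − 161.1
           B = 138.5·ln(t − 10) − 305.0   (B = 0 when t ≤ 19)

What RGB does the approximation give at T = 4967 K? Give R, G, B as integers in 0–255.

R=255, G=227, B=205

t = 4967/100 = 49.67; the t ≤ 66 branch applies.
R = 255 by definition for t ≤ 66.
G = 99.47·ln 49.67 − 161.1 = 99.47·3.9054 − 161.1 = 227.370.
B = 138.5·ln(49.67 − 10) − 305.0 = 138.5·ln 39.67 − 305.0 = 138.5·3.6806 − 305.0 = 204.762.
Rounded: (255, 227, 205).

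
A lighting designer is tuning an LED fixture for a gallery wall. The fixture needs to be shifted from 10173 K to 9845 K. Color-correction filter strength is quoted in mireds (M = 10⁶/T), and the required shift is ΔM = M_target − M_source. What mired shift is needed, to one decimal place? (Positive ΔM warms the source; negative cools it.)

M_source = 10⁶/10173 = 98.299; M_target = 10⁶/9845 = 101.574.
ΔM = 101.574 − 98.299 = 3.275 → +3.3 mireds, a warming shift.

+3.3 mireds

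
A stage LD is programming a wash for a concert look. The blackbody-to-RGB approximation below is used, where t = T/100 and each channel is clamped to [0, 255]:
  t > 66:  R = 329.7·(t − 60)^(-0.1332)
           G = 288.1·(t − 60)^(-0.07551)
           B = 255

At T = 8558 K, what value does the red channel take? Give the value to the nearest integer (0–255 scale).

t = 8558/100 = 85.58; the t > 66 branch applies.
R = 329.7·(85.58 − 60)^(-0.1332) = 329.7·25.58^(-0.1332) = 329.7·0.64933 = 214.085.
Rounded: 214.

214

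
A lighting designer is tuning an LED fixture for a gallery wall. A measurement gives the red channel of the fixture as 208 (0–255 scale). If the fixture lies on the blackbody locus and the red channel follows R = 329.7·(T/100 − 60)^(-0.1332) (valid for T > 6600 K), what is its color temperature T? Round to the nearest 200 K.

(t − 60)^(-0.1332) = 208/329.7 = 0.63088.
t − 60 = 0.63088^(1/-0.1332) = 0.63088^(-7.508) = 31.763, so t = 91.763.
T = 100·t = 9176 K → 9200 K to the nearest 200 K.

9200 K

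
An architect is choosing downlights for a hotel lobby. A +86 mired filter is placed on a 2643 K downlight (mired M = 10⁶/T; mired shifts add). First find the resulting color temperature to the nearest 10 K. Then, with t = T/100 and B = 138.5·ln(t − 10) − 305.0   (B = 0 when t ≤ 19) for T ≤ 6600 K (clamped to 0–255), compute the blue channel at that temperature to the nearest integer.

33

M_in = 10⁶/2643 = 378.36; M_out = 378.36 + (+86) = 464.36.
T_out = 10⁶/464.36 = 2153.5 K → 2150 K; t = 21.5.
B = 138.5·ln(21.5 − 10) − 305.0 = 138.5·ln 11.5 − 305.0 = 138.5·2.4423 − 305.0 = 33.265.
Rounded: 33.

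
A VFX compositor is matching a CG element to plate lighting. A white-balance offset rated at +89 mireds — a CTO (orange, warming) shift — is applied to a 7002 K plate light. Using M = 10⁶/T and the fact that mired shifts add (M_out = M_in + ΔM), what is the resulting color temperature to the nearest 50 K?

M_in = 10⁶/7002 = 142.82 mireds.
M_out = 142.82 + (+89) = 231.82 mireds.
T_out = 10⁶/231.82 = 4313.8 K → 4300 K.

4300 K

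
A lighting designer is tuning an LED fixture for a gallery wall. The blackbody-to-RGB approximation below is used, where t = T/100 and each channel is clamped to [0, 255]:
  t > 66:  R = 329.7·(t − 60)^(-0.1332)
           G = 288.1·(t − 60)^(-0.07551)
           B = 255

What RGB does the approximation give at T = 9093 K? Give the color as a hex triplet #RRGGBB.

#D1DEFF

t = 9093/100 = 90.93; the t > 66 branch applies.
R = 329.7·(90.93 − 60)^(-0.1332) = 329.7·30.93^(-0.1332) = 329.7·0.63311 = 208.737.
G = 288.1·(90.93 − 60)^(-0.07551) = 288.1·30.93^(-0.07551) = 288.1·0.77172 = 222.333.
B = 255 by definition for t > 66.
Rounded: (209, 222, 255).
In hex: #D1DEFF.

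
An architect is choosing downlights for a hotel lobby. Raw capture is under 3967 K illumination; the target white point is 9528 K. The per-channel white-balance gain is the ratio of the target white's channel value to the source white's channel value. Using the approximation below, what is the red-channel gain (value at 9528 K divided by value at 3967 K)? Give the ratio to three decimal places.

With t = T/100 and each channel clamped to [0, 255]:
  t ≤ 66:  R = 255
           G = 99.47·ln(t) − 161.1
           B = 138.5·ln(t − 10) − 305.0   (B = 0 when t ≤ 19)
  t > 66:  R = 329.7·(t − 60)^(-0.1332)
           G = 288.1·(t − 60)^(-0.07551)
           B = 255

At 3967 K (t = 39.67):
  R = 255 by definition for t ≤ 66.
At 9528 K (t = 95.28):
  R = 329.7·(95.28 − 60)^(-0.1332) = 329.7·35.28^(-0.1332) = 329.7·0.62211 = 205.111.
Gain = 205.111 / 255.000 = 0.8044 → 0.804.

0.804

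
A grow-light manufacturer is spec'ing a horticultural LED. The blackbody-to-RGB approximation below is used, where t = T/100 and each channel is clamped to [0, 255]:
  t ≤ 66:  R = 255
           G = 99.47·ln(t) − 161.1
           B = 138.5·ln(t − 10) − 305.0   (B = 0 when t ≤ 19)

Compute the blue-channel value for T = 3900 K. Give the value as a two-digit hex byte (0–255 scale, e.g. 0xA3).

0xA1

t = 3900/100 = 39; the t ≤ 66 branch applies.
B = 138.5·ln(39 − 10) − 305.0 = 138.5·ln 29 − 305.0 = 138.5·3.3673 − 305.0 = 161.370.
Rounded: 161; in hex, 0xA1.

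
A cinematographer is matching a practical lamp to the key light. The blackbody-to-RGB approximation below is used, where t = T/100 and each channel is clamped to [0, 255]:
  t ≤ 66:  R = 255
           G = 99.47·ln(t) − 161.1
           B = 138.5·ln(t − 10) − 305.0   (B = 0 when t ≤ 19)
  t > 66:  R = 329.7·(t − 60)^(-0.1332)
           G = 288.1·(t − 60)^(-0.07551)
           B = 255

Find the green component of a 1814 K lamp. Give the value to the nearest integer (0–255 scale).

t = 1814/100 = 18.14; the t ≤ 66 branch applies.
G = 99.47·ln 18.14 − 161.1 = 99.47·2.8981 − 161.1 = 127.176.
Rounded: 127.

127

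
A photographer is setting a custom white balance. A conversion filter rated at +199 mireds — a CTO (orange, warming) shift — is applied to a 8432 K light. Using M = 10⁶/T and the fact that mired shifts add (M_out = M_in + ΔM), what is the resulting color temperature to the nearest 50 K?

M_in = 10⁶/8432 = 118.60 mireds.
M_out = 118.60 + (+199) = 317.60 mireds.
T_out = 10⁶/317.60 = 3148.7 K → 3150 K.

3150 K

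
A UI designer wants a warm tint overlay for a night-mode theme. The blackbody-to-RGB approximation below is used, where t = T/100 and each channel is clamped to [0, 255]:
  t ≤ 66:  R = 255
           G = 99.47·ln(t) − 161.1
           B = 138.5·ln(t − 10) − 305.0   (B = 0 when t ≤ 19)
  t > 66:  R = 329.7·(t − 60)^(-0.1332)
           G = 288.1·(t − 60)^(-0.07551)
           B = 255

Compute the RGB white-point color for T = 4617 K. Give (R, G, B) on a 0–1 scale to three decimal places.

(1.000, 0.863, 0.753)

t = 4617/100 = 46.17; the t ≤ 66 branch applies.
R = 255 by definition for t ≤ 66.
G = 99.47·ln 46.17 − 161.1 = 99.47·3.8323 − 161.1 = 220.102.
B = 138.5·ln(46.17 − 10) − 305.0 = 138.5·ln 36.17 − 305.0 = 138.5·3.5882 − 305.0 = 191.970.
Dividing each by 255: (1.0000, 0.8631, 0.7528) → (1.000, 0.863, 0.753).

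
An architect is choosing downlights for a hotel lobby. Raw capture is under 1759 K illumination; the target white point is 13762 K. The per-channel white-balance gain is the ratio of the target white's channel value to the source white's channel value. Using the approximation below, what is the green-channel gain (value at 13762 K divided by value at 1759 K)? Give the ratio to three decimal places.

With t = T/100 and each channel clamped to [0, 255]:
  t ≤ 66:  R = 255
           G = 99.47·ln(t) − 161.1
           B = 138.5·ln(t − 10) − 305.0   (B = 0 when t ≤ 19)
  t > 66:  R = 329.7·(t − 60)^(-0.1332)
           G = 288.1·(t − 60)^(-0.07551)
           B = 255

At 1759 K (t = 17.59):
  G = 99.47·ln 17.59 − 161.1 = 99.47·2.8673 − 161.1 = 124.113.
At 13762 K (t = 137.62):
  G = 288.1·(137.62 − 60)^(-0.07551) = 288.1·77.62^(-0.07551) = 288.1·0.71993 = 207.411.
Gain = 207.411 / 124.113 = 1.6711 → 1.671.

1.671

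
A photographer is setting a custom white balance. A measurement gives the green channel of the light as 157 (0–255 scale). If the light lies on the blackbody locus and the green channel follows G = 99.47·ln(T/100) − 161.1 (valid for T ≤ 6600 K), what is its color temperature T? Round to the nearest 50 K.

2450 K

ln t = (157 + 161.1) / 99.47 = 3.1979.
t = e^3.1979 = 24.482.
T = 100·t = 2448 K → 2450 K to the nearest 50 K.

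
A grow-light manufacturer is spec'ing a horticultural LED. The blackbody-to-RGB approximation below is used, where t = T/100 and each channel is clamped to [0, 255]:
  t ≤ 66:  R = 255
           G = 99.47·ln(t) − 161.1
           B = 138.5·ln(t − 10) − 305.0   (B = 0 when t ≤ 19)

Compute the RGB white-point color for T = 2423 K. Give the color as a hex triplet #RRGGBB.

#FF9C3F

t = 2423/100 = 24.23; the t ≤ 66 branch applies.
R = 255 by definition for t ≤ 66.
G = 99.47·ln 24.23 − 161.1 = 99.47·3.1876 − 161.1 = 155.970.
B = 138.5·ln(24.23 − 10) − 305.0 = 138.5·ln 14.23 − 305.0 = 138.5·2.6554 − 305.0 = 62.766.
Rounded: (255, 156, 63).
In hex: #FF9C3F.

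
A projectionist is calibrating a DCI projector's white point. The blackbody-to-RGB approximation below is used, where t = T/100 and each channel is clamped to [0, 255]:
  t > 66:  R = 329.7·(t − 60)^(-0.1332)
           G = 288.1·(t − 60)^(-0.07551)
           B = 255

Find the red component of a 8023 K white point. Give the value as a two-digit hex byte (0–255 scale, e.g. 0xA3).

t = 8023/100 = 80.23; the t > 66 branch applies.
R = 329.7·(80.23 − 60)^(-0.1332) = 329.7·20.23^(-0.1332) = 329.7·0.66995 = 220.882.
Rounded: 221; in hex, 0xDD.

0xDD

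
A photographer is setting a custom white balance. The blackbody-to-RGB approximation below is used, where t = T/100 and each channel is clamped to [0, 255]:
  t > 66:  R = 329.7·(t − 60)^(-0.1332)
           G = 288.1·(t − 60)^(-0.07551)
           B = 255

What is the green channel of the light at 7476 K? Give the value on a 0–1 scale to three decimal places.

t = 7476/100 = 74.76; the t > 66 branch applies.
G = 288.1·(74.76 − 60)^(-0.07551) = 288.1·14.76^(-0.07551) = 288.1·0.81606 = 235.107.
On a 0–1 scale: 235.107/255 = 0.9220 → 0.922.

0.922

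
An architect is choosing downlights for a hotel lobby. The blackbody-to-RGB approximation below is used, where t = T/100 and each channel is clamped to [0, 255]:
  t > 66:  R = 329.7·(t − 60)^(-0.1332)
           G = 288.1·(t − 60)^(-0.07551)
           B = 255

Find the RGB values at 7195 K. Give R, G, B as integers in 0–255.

t = 7195/100 = 71.95; the t > 66 branch applies.
R = 329.7·(71.95 − 60)^(-0.1332) = 329.7·11.95^(-0.1332) = 329.7·0.71861 = 236.926.
G = 288.1·(71.95 − 60)^(-0.07551) = 288.1·11.95^(-0.07551) = 288.1·0.82918 = 238.886.
B = 255 by definition for t > 66.
Rounded: (237, 239, 255).

R=237, G=239, B=255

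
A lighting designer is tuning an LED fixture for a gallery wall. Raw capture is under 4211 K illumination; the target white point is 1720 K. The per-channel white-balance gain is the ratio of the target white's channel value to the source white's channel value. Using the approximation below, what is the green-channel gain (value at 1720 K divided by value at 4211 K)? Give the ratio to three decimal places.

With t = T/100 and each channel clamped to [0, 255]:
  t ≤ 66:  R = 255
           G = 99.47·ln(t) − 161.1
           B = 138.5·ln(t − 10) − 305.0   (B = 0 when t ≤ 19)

0.578

At 4211 K (t = 42.11):
  G = 99.47·ln 42.11 − 161.1 = 99.47·3.7403 − 161.1 = 210.946.
At 1720 K (t = 17.2):
  G = 99.47·ln 17.2 − 161.1 = 99.47·2.8449 − 161.1 = 121.883.
Gain = 121.883 / 210.946 = 0.5778 → 0.578.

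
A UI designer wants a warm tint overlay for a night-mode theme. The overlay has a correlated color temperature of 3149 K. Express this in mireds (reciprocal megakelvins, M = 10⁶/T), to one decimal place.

317.6 mireds

M = 10⁶ / 3149 = 317.561 → 317.6 mireds.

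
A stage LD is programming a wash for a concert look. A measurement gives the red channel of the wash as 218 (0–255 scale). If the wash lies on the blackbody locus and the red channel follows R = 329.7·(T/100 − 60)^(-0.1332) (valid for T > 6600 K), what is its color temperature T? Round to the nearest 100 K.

(t − 60)^(-0.1332) = 218/329.7 = 0.66121.
t − 60 = 0.66121^(1/-0.1332) = 0.66121^(-7.508) = 22.326, so t = 82.326.
T = 100·t = 8233 K → 8200 K to the nearest 100 K.

8200 K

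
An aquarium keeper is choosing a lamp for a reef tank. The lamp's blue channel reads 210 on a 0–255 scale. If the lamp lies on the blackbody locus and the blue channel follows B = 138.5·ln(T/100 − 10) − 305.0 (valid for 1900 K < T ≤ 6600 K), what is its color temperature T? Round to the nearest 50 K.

ln(t − 10) = (210 + 305.0) / 138.5 = 3.7184.
t − 10 = e^3.7184 = 41.199, so t = 51.199.
T = 100·t = 5120 K → 5100 K to the nearest 50 K.

5100 K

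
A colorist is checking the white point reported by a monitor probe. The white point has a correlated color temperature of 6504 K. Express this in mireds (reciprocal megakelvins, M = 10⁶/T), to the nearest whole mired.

154 mireds

M = 10⁶ / 6504 = 153.752 → 154 mireds.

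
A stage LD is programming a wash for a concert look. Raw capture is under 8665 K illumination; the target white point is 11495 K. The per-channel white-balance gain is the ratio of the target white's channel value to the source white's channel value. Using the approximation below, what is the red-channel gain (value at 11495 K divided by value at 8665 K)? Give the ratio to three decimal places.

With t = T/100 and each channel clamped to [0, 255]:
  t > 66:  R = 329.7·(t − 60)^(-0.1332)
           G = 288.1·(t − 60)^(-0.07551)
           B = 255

At 8665 K (t = 86.65):
  R = 329.7·(86.65 − 60)^(-0.1332) = 329.7·26.65^(-0.1332) = 329.7·0.64580 = 212.920.
At 11495 K (t = 114.95):
  R = 329.7·(114.95 − 60)^(-0.1332) = 329.7·54.95^(-0.1332) = 329.7·0.58646 = 193.355.
Gain = 193.355 / 212.920 = 0.9081 → 0.908.

0.908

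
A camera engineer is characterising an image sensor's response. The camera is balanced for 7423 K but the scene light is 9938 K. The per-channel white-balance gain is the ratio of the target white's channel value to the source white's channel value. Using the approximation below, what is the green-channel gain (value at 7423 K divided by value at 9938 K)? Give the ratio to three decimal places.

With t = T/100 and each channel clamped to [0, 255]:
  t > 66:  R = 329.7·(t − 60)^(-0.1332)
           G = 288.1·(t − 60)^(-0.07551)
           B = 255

1.080

At 9938 K (t = 99.38):
  G = 288.1·(99.38 − 60)^(-0.07551) = 288.1·39.38^(-0.07551) = 288.1·0.75778 = 218.315.
At 7423 K (t = 74.23):
  G = 288.1·(74.23 − 60)^(-0.07551) = 288.1·14.23^(-0.07551) = 288.1·0.81832 = 235.757.
Gain = 235.757 / 218.315 = 1.0799 → 1.080.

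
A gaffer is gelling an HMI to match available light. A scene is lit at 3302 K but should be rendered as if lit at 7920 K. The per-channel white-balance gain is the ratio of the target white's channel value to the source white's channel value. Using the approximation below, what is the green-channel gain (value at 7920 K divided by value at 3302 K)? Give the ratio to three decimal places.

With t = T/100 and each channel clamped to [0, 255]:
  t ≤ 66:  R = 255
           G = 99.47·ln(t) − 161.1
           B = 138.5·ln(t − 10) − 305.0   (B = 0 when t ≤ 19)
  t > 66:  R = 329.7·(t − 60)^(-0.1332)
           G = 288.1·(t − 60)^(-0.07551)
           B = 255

At 3302 K (t = 33.02):
  G = 99.47·ln 33.02 − 161.1 = 99.47·3.4971 − 161.1 = 186.758.
At 7920 K (t = 79.2):
  G = 288.1·(79.2 − 60)^(-0.07551) = 288.1·19.2^(-0.07551) = 288.1·0.80001 = 230.484.
Gain = 230.484 / 186.758 = 1.2341 → 1.234.

1.234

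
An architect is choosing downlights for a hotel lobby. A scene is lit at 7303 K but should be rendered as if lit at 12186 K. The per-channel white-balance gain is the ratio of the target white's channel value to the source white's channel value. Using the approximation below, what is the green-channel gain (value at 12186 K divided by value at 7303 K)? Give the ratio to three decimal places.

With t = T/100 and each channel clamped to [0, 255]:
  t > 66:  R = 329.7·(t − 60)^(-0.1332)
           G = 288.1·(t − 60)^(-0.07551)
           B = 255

At 7303 K (t = 73.03):
  G = 288.1·(73.03 − 60)^(-0.07551) = 288.1·13.03^(-0.07551) = 288.1·0.82378 = 237.331.
At 12186 K (t = 121.86):
  G = 288.1·(121.86 − 60)^(-0.07551) = 288.1·61.86^(-0.07551) = 288.1·0.73237 = 210.996.
Gain = 210.996 / 237.331 = 0.8890 → 0.889.

0.889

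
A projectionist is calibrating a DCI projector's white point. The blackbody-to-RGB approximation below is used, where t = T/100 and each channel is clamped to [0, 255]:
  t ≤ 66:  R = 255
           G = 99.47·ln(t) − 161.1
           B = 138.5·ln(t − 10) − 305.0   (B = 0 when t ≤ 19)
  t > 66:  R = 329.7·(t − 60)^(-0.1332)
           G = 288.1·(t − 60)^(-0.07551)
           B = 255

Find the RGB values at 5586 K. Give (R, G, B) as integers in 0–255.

(255, 239, 225)

t = 5586/100 = 55.86; the t ≤ 66 branch applies.
R = 255 by definition for t ≤ 66.
G = 99.47·ln 55.86 − 161.1 = 99.47·4.0228 − 161.1 = 239.053.
B = 138.5·ln(55.86 − 10) − 305.0 = 138.5·ln 45.86 − 305.0 = 138.5·3.8256 − 305.0 = 224.845.
Rounded: (255, 239, 225).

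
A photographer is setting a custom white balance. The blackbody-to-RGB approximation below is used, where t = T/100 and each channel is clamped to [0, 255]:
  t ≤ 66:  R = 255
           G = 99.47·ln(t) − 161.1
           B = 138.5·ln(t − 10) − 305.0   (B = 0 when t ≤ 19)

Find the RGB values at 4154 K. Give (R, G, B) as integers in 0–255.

(255, 210, 173)

t = 4154/100 = 41.54; the t ≤ 66 branch applies.
R = 255 by definition for t ≤ 66.
G = 99.47·ln 41.54 − 161.1 = 99.47·3.7267 − 161.1 = 209.591.
B = 138.5·ln(41.54 − 10) − 305.0 = 138.5·ln 31.54 − 305.0 = 138.5·3.4513 − 305.0 = 172.999.
Rounded: (255, 210, 173).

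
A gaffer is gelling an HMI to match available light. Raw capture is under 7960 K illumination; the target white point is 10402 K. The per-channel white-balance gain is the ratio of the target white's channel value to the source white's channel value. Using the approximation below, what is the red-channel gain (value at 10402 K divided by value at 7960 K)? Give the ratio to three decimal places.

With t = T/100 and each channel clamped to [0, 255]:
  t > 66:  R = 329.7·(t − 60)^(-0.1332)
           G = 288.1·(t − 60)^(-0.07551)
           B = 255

At 7960 K (t = 79.6):
  R = 329.7·(79.6 − 60)^(-0.1332) = 329.7·19.6^(-0.1332) = 329.7·0.67278 = 221.815.
At 10402 K (t = 104.02):
  R = 329.7·(104.02 − 60)^(-0.1332) = 329.7·44.02^(-0.1332) = 329.7·0.60404 = 199.152.
Gain = 199.152 / 221.815 = 0.8978 → 0.898.

0.898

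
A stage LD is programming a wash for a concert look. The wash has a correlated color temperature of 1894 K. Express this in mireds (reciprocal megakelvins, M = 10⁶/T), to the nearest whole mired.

528 mireds

M = 10⁶ / 1894 = 527.983 → 528 mireds.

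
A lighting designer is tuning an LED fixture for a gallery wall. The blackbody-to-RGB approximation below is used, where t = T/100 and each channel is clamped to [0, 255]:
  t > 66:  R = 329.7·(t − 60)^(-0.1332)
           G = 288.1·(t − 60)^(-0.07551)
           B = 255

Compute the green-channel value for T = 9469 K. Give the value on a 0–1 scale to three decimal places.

0.864

t = 9469/100 = 94.69; the t > 66 branch applies.
G = 288.1·(94.69 − 60)^(-0.07551) = 288.1·34.69^(-0.07551) = 288.1·0.76507 = 220.416.
On a 0–1 scale: 220.416/255 = 0.8644 → 0.864.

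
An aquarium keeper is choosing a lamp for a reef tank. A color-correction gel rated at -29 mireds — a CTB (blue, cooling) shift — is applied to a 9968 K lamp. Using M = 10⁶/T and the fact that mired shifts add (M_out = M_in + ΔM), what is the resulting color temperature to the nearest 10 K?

M_in = 10⁶/9968 = 100.32 mireds.
M_out = 100.32 + (-29) = 71.32 mireds.
T_out = 10⁶/71.32 = 14021.1 K → 14020 K.

14020 K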